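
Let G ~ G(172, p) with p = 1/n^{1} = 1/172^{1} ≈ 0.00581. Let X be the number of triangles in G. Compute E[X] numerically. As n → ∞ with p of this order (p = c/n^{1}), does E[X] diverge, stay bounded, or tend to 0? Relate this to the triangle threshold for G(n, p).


Number of potential triangles: C(172, 3) = 833340.
Each occurs with probability p³ ≈ (0.00581)³ ≈ 1.96524e-07.
By linearity: E[X] = C(172, 3)·p³ ≈ 833340 · 1.96524e-07 ≈ 0.164.
Here α = 1, so p = 1/n is exactly at the triangle threshold p ~ 1/n. Asymptotically E[X] → c³/6 = 1³/6 = 1/6 ≈ 0.167, a bounded constant. In this regime the triangle count is asymptotically Poisson(c³/6).

E[X] ≈ 0.164; in regime p = Θ(1/n^{1}) E[X] stays bounded (at the triangle threshold p ~ 1/n).


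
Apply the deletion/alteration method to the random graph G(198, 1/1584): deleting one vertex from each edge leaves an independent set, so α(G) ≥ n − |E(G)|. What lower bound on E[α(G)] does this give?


E[|E(G)|] = C(198, 2)·p = 19503 · (1/1584) = 197/16.
E[α(G)] ≥ n − E[|E(G)|] = 198 − 197/16 = 2971/16.
Numerically: ≈ 185.68750.
(This is only a lower bound; the true E[α(G)] may be larger.)

E[α(G)] ≥ 2971/16 ≈ 185.68750.


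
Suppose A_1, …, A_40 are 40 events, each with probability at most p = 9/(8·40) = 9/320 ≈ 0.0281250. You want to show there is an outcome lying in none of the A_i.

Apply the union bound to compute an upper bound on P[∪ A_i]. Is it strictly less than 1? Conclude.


Union bound: P[∪_{i=1}^{40} A_i] ≤ Σ_i P[A_i] ≤ 40·p = 40·(9/320) = 9/8.
Numerically: 9/8 ≈ 1.1250000.
Is 9/8 < 1? NO.
Since the bound 9/8 is ≥ 1, the union bound is uninformative here; it does NOT by itself certify existence.

40·p = 9/8 ≈ 1.1250000; existence NOT certified by the union bound.


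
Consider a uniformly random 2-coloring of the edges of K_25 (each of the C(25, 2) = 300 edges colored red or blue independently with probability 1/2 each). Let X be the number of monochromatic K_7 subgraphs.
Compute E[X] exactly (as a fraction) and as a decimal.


Let X = Σ_S X_S over the C(25, 7) = 480700 subsets S of size 7, where X_S = 1 if the K_7 on S is monochromatic.
For a fixed S, the K_7 on S has C(7, 2) = 21 edges. P[all 21 edges red] = (1/2)^21, and likewise for blue, so P[monochromatic] = 2·(1/2)^21 = 2^{1 − 21} = 1/1048576.
By linearity of expectation: E[X] = C(25, 7) · 2^{1 − 21} = 480700 · 1/1048576 = 120175/262144.
Numerically: E[X] ≈ 0.458431.

E[X] = C(25,7)·2^(1−C(7,2)) = 120175/262144 ≈ 0.458431.


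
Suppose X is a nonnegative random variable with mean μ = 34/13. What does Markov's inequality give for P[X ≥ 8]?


μ = E[X] = 34/13, a = 8.
Markov: P[X ≥ 8] ≤ μ/a = (34/13)/8 = 17/52.
Numerically: ≈ 0.327.
(Since a = 8 > μ = 2.615, the bound 17/52 is < 1 and informative.)

P[X ≥ 8] ≤ 17/52 ≈ 0.327.


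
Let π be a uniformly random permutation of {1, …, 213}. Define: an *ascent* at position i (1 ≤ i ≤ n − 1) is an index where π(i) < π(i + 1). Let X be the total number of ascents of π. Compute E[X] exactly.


Write X = Σ X_I over i = 1, …, 212, with X_I the indicator of one ascent.
There are 212 indicators.
For each fixed i, the pair (π(i), π(i+1)) is a uniformly random ordered pair of distinct values from {1, …, 213}; by symmetry P[π(i) < π(i+1)] = 1/2.
By linearity: E[X] = 212 · (1/2) = (213 − 1) · (1/2) = 106 ≈ 106.000000.

E[X] = 106 = 106.000000.


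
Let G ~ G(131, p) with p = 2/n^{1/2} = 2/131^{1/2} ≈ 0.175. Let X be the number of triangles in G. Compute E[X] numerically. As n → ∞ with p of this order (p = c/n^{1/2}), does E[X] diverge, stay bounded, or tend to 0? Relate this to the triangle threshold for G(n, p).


Number of potential triangles: C(131, 3) = 366145.
Each occurs with probability p³ ≈ (0.175)³ ≈ 5.33560e-03.
By linearity: E[X] = C(131, 3)·p³ ≈ 366145 · 5.33560e-03 ≈ 1953.602.
Since α = 1/2 < 1, p = c/n^{1/2} ≫ 1/n is above the triangle threshold p ~ 1/n. Asymptotically E[X] ~ (c³/6)·n^{3(1−α)} = (2³/6)·n^{1.5} → ∞; triangles are abundant w.h.p.

E[X] ≈ 1953.602; in regime p = Θ(1/n^{1/2}) E[X] diverges (above the triangle threshold p ~ 1/n).


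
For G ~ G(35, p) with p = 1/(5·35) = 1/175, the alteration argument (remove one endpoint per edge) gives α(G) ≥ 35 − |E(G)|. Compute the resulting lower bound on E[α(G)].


E[|E(G)|] = C(35, 2)·p = 595 · (1/175) = 17/5.
E[α(G)] ≥ n − E[|E(G)|] = 35 − 17/5 = 158/5.
Numerically: ≈ 31.600.
(This is only a lower bound; the true E[α(G)] may be larger.)

E[α(G)] ≥ 158/5 ≈ 31.600.


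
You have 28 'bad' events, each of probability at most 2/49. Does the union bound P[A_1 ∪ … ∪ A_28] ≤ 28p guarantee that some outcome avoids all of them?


Union bound: P[∪_{i=1}^{28} A_i] ≤ Σ_i P[A_i] ≤ 28·p = 28·(2/49) = 8/7.
Numerically: 8/7 ≈ 1.1429.
Is 8/7 < 1? NO.
Since the bound 8/7 is ≥ 1, the union bound is uninformative here; it does NOT by itself certify existence.

28·p = 8/7 ≈ 1.1429; existence NOT certified by the union bound.


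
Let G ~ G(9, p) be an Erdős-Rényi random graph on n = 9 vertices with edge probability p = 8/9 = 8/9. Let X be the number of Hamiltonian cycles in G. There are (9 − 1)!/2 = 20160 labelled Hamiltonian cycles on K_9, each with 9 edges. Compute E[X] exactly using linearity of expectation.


K_9 has (9 − 1)!/2 = 20160 labelled Hamiltonian cycles.
For each such Hamiltonian cycle H, let X_H = 1 if all 9 edges of H are present in G. Then P[X_H = 1] = p^{9} = (8/9)^{9} = 134217728/387420489.
By linearity of expectation: E[X] = Σ_H E[X_H] = 20160 · p^{9} = 20160 · 134217728/387420489 = 300647710720/43046721.
Numerically: E[X] ≈ 6.98e+03.

E[X] = 20160 · (8/9)^{9} = 300647710720/43046721 ≈ 6.98e+03.


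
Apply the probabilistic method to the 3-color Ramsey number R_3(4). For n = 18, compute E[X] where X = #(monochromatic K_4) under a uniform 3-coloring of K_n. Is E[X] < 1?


E[X] = C(18, 4) · 3^{1 − 6} = 3060 · 3^{−5} = 3060/243.
As a reduced fraction: E[X] = 340/27 ≈ 12.5926.
Is E[X] < 1? NO.
Since E[X] ≥ 1, the first-moment bound is inconclusive at n = 18; it does NOT by itself certify R_3(4) > 18.

E[X] = 340/27 ≈ 12.5926; E[X] ≥ 1; first-moment method inconclusive here.


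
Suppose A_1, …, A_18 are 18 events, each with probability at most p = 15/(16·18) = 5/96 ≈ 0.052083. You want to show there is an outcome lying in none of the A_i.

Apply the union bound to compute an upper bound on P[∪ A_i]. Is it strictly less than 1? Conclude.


Union bound: P[∪_{i=1}^{18} A_i] ≤ Σ_i P[A_i] ≤ 18·p = 18·(5/96) = 15/16.
Numerically: 15/16 ≈ 0.937500.
Is 15/16 < 1? YES.
Since P[∪ A_i] ≤ 15/16 < 1, the complement has P[∩ A_i^c] ≥ 1 − 15/16 = 1/16 > 0, so some outcome avoids every A_i.

18·p = 15/16 ≈ 0.937500; existence CERTIFIED by the union bound.


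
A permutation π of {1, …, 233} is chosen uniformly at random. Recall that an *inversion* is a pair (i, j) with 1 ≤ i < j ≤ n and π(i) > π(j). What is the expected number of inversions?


Write X = Σ X_I over the C(233, 2) = 27028 pairs i < j, with X_I the indicator of one inversion.
There are 27028 indicators.
For each fixed pair i < j, the values π(i) and π(j) are two distinct elements of {1, …, 233} in uniformly random order; by symmetry P[π(i) > π(j)] = 1/2.
By linearity: E[X] = 27028 · (1/2) = C(233, 2) · (1/2) = 27028/2 = 13514 ≈ 13514.0000.

E[X] = 13514 = 13514.0000.


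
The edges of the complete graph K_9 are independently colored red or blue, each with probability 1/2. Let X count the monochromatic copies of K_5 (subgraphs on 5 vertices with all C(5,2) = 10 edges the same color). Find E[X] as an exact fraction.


Let X = Σ_S X_S over the C(9, 5) = 126 subsets S of size 5, where X_S = 1 if the K_5 on S is monochromatic.
For a fixed S, the K_5 on S has C(5, 2) = 10 edges. P[all 10 edges red] = (1/2)^10, and likewise for blue, so P[monochromatic] = 2·(1/2)^10 = 2^{1 − 10} = 1/512.
Summing: E[X] = C(9, 5) · 2^{1 − 10} = 126 · 1/512 = 63/256.
Numerically: E[X] ≈ 0.246094.

E[X] = C(9,5)·2^(1−C(5,2)) = 63/256 ≈ 0.246094.


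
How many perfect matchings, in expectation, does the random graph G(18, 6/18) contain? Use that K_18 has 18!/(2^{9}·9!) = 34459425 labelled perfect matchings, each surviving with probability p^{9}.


K_18 has 18!/(2^{9}·9!) = 34459425 labelled perfect matchings.
For each such perfect matching H, let X_H = 1 if all 9 edges of H are present in G. Then P[X_H = 1] = p^{9} = (1/3)^{9} = 1/19683.
By linearity: E[X] = Σ_H E[X_H] = 34459425 · p^{9} = 34459425 · 1/19683 = 425425/243.
Numerically: E[X] ≈ 1.75e+03.

E[X] = 34459425 · (1/3)^{9} = 425425/243 ≈ 1.75e+03.


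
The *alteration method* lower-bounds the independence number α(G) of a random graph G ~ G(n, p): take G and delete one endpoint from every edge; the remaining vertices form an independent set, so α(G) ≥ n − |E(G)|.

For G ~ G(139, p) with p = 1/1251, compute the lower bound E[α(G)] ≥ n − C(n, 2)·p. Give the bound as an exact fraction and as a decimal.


E[|E(G)|] = C(139, 2)·p = 9591 · (1/1251) = 23/3.
E[α(G)] ≥ n − E[|E(G)|] = 139 − 23/3 = 394/3.
Numerically: ≈ 131.333333.
(This is only a lower bound; the true E[α(G)] may be larger.)

E[α(G)] ≥ 394/3 ≈ 131.333333.


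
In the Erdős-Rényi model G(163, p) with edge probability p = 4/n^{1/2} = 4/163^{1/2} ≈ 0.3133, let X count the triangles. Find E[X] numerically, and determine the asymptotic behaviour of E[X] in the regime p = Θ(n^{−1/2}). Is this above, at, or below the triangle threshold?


Number of potential triangles: C(163, 3) = 708561.
Each occurs with probability p³ ≈ (0.3133)³ ≈ 3.0753785e-02.
By linearity: E[X] = C(163, 3)·p³ ≈ 708561 · 3.0753785e-02 ≈ 21790.93233.
Since α = 1/2 < 1, p = c/n^{1/2} ≫ 1/n is above the triangle threshold p ~ 1/n. Asymptotically E[X] ~ (c³/6)·n^{3(1−α)} = (4³/6)·n^{1.5} → ∞; triangles are abundant w.h.p.

E[X] ≈ 21790.93233; in regime p = Θ(1/n^{1/2}) E[X] diverges (above the triangle threshold p ~ 1/n).


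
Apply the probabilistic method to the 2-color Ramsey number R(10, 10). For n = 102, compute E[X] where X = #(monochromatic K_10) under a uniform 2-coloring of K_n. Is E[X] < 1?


E[X] = C(102, 10) · 2^{1 − 45} = 21300860967540 · 2^{−44} = 21300860967540/17592186044416.
As a reduced fraction: E[X] = 5325215241885/4398046511104 ≈ 1.210814.
Is E[X] < 1? NO.
Since E[X] ≥ 1, the first-moment bound is inconclusive at n = 102; it does NOT by itself certify R(10, 10) > 102.

E[X] = 5325215241885/4398046511104 ≈ 1.210814; E[X] ≥ 1; first-moment method inconclusive here.


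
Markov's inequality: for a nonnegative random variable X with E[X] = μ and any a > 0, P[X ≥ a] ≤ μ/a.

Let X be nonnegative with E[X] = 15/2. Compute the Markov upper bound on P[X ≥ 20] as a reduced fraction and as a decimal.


μ = E[X] = 15/2, a = 20.
Markov: P[X ≥ 20] ≤ μ/a = (15/2)/20 = 3/8.
Numerically: ≈ 0.3750.
(Since a = 20 > μ = 7.5000, the bound 3/8 is < 1 and informative.)

P[X ≥ 20] ≤ 3/8 ≈ 0.3750.


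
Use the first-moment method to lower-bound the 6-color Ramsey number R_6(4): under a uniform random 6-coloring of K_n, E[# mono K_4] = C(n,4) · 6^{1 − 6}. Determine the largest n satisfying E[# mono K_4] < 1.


We need C(n, 4) · 6^{1 − 6} < 1, i.e. C(n, 4) < 6^{6 − 1} = 7776.
Check values of n near the boundary:
  n = 19: C(19, 4) = 3876; 3876 < 7776? YES
  n = 20: C(20, 4) = 4845; 4845 < 7776? YES
  n = 21: C(21, 4) = 5985; 5985 < 7776? YES
  n = 22: C(22, 4) = 7315; 7315 < 7776? YES
  n = 23: C(23, 4) = 8855; 8855 < 7776? NO
  n = 24: C(24, 4) = 10626; 10626 < 7776? NO
  n = 25: C(25, 4) = 12650; 12650 < 7776? NO
The largest n with C(n, 4) < 7776 is n = 22 (where E[X] = 7315/7776 ≈ 0.9407). Hence R_6(4) > 22, i.e. R_6(4) ≥ 23.

Largest n = 22; hence R_6(4) > 22.


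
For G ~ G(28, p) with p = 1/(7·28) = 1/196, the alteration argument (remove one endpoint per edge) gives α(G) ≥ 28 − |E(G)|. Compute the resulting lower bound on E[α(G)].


E[|E(G)|] = C(28, 2)·p = 378 · (1/196) = 27/14.
E[α(G)] ≥ n − E[|E(G)|] = 28 − 27/14 = 365/14.
Numerically: ≈ 26.0714.
(This is only a lower bound; the true E[α(G)] may be larger.)

E[α(G)] ≥ 365/14 ≈ 26.0714.


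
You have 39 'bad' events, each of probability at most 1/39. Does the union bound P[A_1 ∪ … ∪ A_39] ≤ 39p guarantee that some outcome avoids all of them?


Union bound: P[∪_{i=1}^{39} A_i] ≤ Σ_i P[A_i] ≤ 39·p = 39·(1/39) = 1.
Numerically: 1 ≈ 1.0000.
Is 1 < 1? NO.
Since the bound 1 is ≥ 1, the union bound is uninformative here; it does NOT by itself certify existence.

39·p = 1 ≈ 1.0000; existence NOT certified by the union bound.


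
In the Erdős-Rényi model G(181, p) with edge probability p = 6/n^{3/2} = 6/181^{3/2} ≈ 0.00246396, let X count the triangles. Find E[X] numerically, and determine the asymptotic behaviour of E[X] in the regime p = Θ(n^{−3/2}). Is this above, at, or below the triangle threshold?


Number of potential triangles: C(181, 3) = 971970.
Each occurs with probability p³ ≈ (0.00246396)³ ≈ 1.49589174e-08.
By linearity: E[X] = C(181, 3)·p³ ≈ 971970 · 1.49589174e-08 ≈ 0.014540.
Since α = 3/2 > 1, p = c/n^{3/2} = o(1/n) is below the triangle threshold p ~ 1/n. Asymptotically E[X] ~ (c³/6)·n^{3(1−α)} = (6³/6)·n^{-1.5} → 0, so by Markov's inequality G has no triangles w.h.p.

E[X] ≈ 0.014540; in regime p = Θ(1/n^{3/2}) E[X] tends to 0 (below the triangle threshold p ~ 1/n).


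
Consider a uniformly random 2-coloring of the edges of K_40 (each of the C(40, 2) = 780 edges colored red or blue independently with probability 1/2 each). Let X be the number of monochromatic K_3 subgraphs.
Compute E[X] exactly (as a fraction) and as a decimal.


Let X = Σ_S X_S over the C(40, 3) = 9880 subsets S of size 3, where X_S = 1 if the K_3 on S is monochromatic.
For a fixed S, the K_3 on S has C(3, 2) = 3 edges. P[all 3 edges red] = (1/2)^3, and likewise for blue, so P[monochromatic] = 2·(1/2)^3 = 2^{1 − 3} = 1/4.
Summing: E[X] = C(40, 3) · 2^{1 − 3} = 9880 · 1/4 = 2470.
Numerically: E[X] ≈ 2470.000.

E[X] = C(40,3)·2^(1−C(3,2)) = 2470 ≈ 2470.000.


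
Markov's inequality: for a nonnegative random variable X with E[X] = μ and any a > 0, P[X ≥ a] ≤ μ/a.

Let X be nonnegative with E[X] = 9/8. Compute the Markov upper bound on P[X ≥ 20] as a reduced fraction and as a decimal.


μ = E[X] = 9/8, a = 20.
Markov: P[X ≥ 20] ≤ μ/a = (9/8)/20 = 9/160.
Numerically: ≈ 0.05625.
(Since a = 20 > μ = 1.12500, the bound 9/160 is < 1 and informative.)

P[X ≥ 20] ≤ 9/160 ≈ 0.05625.


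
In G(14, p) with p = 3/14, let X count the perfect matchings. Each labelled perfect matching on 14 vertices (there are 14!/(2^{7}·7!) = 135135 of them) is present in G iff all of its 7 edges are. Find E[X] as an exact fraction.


K_14 has 14!/(2^{7}·7!) = 135135 labelled perfect matchings.
For each such perfect matching H, let X_H = 1 if all 7 edges of H are present in G. Then P[X_H = 1] = p^{7} = (3/14)^{7} = 2187/105413504.
Summing the indicators: E[X] = Σ_H E[X_H] = 135135 · p^{7} = 135135 · 2187/105413504 = 42220035/15059072.
Numerically: E[X] ≈ 2.80363.

E[X] = 135135 · (3/14)^{7} = 42220035/15059072 ≈ 2.80363.


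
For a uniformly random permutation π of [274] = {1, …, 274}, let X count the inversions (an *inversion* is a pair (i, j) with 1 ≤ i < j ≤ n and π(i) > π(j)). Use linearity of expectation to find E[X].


Write X = Σ X_I over the C(274, 2) = 37401 pairs i < j, with X_I the indicator of one inversion.
There are 37401 indicators.
For each fixed pair i < j, the values π(i) and π(j) are two distinct elements of {1, …, 274} in uniformly random order; by symmetry P[π(i) > π(j)] = 1/2.
By linearity: E[X] = 37401 · (1/2) = C(274, 2) · (1/2) = 37401/2 = 37401/2 ≈ 18700.50000.

E[X] = 37401/2 = 18700.50000.


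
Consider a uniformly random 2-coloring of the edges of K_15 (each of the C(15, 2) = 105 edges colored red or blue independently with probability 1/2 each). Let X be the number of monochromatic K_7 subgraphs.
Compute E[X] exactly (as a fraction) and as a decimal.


Let X = Σ_S X_S over the C(15, 7) = 6435 subsets S of size 7, where X_S = 1 if the K_7 on S is monochromatic.
For a fixed S, the K_7 on S has C(7, 2) = 21 edges. P[all 21 edges red] = (1/2)^21, and likewise for blue, so P[monochromatic] = 2·(1/2)^21 = 2^{1 − 21} = 1/1048576.
By linearity of expectation: E[X] = C(15, 7) · 2^{1 − 21} = 6435 · 1/1048576 = 6435/1048576.
Numerically: E[X] ≈ 0.0061.

E[X] = C(15,7)·2^(1−C(7,2)) = 6435/1048576 ≈ 0.0061.


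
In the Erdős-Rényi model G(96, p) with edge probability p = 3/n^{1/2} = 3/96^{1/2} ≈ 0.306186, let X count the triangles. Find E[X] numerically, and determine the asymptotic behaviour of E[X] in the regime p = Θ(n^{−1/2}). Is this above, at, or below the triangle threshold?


Number of potential triangles: C(96, 3) = 142880.
Each occurs with probability p³ ≈ (0.306186)³ ≈ 2.87049579e-02.
By linearity: E[X] = C(96, 3)·p³ ≈ 142880 · 2.87049579e-02 ≈ 4101.364388.
Since α = 1/2 < 1, p = c/n^{1/2} ≫ 1/n is above the triangle threshold p ~ 1/n. Asymptotically E[X] ~ (c³/6)·n^{3(1−α)} = (3³/6)·n^{1.5} → ∞; triangles are abundant w.h.p.

E[X] ≈ 4101.364388; in regime p = Θ(1/n^{1/2}) E[X] diverges (above the triangle threshold p ~ 1/n).


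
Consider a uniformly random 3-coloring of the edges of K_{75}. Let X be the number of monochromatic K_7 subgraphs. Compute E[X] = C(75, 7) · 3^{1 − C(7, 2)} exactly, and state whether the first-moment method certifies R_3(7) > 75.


E[X] = C(75, 7) · 3^{1 − 21} = 1984829850 · 3^{−20} = 1984829850/3486784401.
As a reduced fraction: E[X] = 220536650/387420489 ≈ 0.569.
Is E[X] < 1? YES.
Since E[X] < 1, there exists a 3-coloring of K_{75} with no monochromatic K_7; hence R_3(7) > 75.

E[X] = 220536650/387420489 ≈ 0.569; E[X] < 1, so R_3(7) > 75.


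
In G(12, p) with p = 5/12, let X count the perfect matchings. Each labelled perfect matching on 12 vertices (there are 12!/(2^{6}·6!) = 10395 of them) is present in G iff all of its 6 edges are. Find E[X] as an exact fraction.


K_12 has 12!/(2^{6}·6!) = 10395 labelled perfect matchings.
For each such perfect matching H, let X_H = 1 if all 6 edges of H are present in G. Then P[X_H = 1] = p^{6} = (5/12)^{6} = 15625/2985984.
Summing the indicators: E[X] = Σ_H E[X_H] = 10395 · p^{6} = 10395 · 15625/2985984 = 6015625/110592.
Numerically: E[X] ≈ 54.395.

E[X] = 10395 · (5/12)^{6} = 6015625/110592 ≈ 54.395.


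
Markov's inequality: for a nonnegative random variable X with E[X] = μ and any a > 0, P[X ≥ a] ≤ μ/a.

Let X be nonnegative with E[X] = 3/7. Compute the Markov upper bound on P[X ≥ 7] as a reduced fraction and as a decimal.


μ = E[X] = 3/7, a = 7.
Markov: P[X ≥ 7] ≤ μ/a = (3/7)/7 = 3/49.
Numerically: ≈ 0.061.
(Since a = 7 > μ = 0.429, the bound 3/49 is < 1 and informative.)

P[X ≥ 7] ≤ 3/49 ≈ 0.061.


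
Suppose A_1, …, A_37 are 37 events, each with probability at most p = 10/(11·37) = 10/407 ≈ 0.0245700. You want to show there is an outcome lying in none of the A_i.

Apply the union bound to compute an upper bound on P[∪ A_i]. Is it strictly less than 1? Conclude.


Union bound: P[∪_{i=1}^{37} A_i] ≤ Σ_i P[A_i] ≤ 37·p = 37·(10/407) = 10/11.
Numerically: 10/11 ≈ 0.9090909.
Is 10/11 < 1? YES.
Since P[∪ A_i] ≤ 10/11 < 1, the complement has P[∩ A_i^c] ≥ 1 − 10/11 = 1/11 > 0, so some outcome avoids every A_i.

37·p = 10/11 ≈ 0.9090909; existence CERTIFIED by the union bound.


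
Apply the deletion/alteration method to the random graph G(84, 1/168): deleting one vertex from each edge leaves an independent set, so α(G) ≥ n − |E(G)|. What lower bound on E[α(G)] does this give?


E[|E(G)|] = C(84, 2)·p = 3486 · (1/168) = 83/4.
E[α(G)] ≥ n − E[|E(G)|] = 84 − 83/4 = 253/4.
Numerically: ≈ 63.250.
(This is only a lower bound; the true E[α(G)] may be larger.)

E[α(G)] ≥ 253/4 ≈ 63.250.


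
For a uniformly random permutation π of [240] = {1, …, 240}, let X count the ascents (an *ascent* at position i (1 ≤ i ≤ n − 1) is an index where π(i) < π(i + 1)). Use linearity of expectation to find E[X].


Write X = Σ X_I over i = 1, …, 239, with X_I the indicator of one ascent.
There are 239 indicators.
For each fixed i, the pair (π(i), π(i+1)) is a uniformly random ordered pair of distinct values from {1, …, 240}; by symmetry P[π(i) < π(i+1)] = 1/2.
By linearity: E[X] = 239 · (1/2) = (240 − 1) · (1/2) = 239/2 ≈ 119.500.

E[X] = 239/2 = 119.500.


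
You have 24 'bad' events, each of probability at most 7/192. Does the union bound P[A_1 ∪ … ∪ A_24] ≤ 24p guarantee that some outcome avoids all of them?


Union bound: P[∪_{i=1}^{24} A_i] ≤ Σ_i P[A_i] ≤ 24·p = 24·(7/192) = 7/8.
Numerically: 7/8 ≈ 0.8750.
Is 7/8 < 1? YES.
Since P[∪ A_i] ≤ 7/8 < 1, the complement has P[∩ A_i^c] ≥ 1 − 7/8 = 1/8 > 0, so some outcome avoids every A_i.

24·p = 7/8 ≈ 0.8750; existence CERTIFIED by the union bound.


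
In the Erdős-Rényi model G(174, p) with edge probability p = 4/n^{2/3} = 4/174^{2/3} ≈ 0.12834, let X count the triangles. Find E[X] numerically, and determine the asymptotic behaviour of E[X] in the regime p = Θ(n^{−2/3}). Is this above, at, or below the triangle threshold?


Number of potential triangles: C(174, 3) = 862924.
Each occurs with probability p³ ≈ (0.12834)³ ≈ 2.11388559e-03.
By linearity: E[X] = C(174, 3)·p³ ≈ 862924 · 2.11388559e-03 ≈ 1824.122605.
Since α = 2/3 < 1, p = c/n^{2/3} ≫ 1/n is above the triangle threshold p ~ 1/n. Asymptotically E[X] ~ (c³/6)·n^{3(1−α)} = (4³/6)·n^{1} → ∞; triangles are abundant w.h.p.

E[X] ≈ 1824.122605; in regime p = Θ(1/n^{2/3}) E[X] diverges (above the triangle threshold p ~ 1/n).


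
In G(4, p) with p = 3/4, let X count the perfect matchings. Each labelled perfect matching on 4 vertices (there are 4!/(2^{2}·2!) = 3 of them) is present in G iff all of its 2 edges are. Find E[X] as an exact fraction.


K_4 has 4!/(2^{2}·2!) = 3 labelled perfect matchings.
For each such perfect matching H, let X_H = 1 if all 2 edges of H are present in G. Then P[X_H = 1] = p^{2} = (3/4)^{2} = 9/16.
Summing the indicators: E[X] = Σ_H E[X_H] = 3 · p^{2} = 3 · 9/16 = 27/16.
Numerically: E[X] ≈ 1.688.

E[X] = 3 · (3/4)^{2} = 27/16 ≈ 1.688.


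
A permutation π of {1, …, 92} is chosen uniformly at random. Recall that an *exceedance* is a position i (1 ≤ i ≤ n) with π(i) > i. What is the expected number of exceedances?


Write X = Σ_{i=1}^{92} X_i, where X_i = 1_{π(i) > i}.
For each fixed i, π(i) is uniform over {1, …, 92} (marginal of a uniform permutation), so P[π(i) > i] = (n − i)/n. Summing: Σ_{i=1}^{92} (n − i)/n = (0 + 1 + … + 91)/92 = 92(92 − 1)/(2·92) = (92 − 1)/2.
Hence E[X] = Σ_{i=1}^{92} (92 − i)/92 = 91/2 ≈ 45.5000.

E[X] = 91/2 = 45.5000.


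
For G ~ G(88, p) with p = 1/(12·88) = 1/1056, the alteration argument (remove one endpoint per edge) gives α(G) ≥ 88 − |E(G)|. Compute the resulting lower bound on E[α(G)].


E[|E(G)|] = C(88, 2)·p = 3828 · (1/1056) = 29/8.
E[α(G)] ≥ n − E[|E(G)|] = 88 − 29/8 = 675/8.
Numerically: ≈ 84.375000.
(This is only a lower bound; the true E[α(G)] may be larger.)

E[α(G)] ≥ 675/8 ≈ 84.375000.


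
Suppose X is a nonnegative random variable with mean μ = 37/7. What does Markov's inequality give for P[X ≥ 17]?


μ = E[X] = 37/7, a = 17.
Markov: P[X ≥ 17] ≤ μ/a = (37/7)/17 = 37/119.
Numerically: ≈ 0.3109.
(Since a = 17 > μ = 5.2857, the bound 37/119 is < 1 and informative.)

P[X ≥ 17] ≤ 37/119 ≈ 0.3109.


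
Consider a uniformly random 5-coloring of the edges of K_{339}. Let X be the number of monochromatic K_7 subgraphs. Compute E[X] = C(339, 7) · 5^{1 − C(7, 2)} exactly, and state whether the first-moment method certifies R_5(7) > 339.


E[X] = C(339, 7) · 5^{1 − 21} = 95915887062372 · 5^{−20} = 95915887062372/95367431640625.
As a reduced fraction: E[X] = 95915887062372/95367431640625 ≈ 1.00575.
Is E[X] < 1? NO.
Since E[X] ≥ 1, the first-moment bound is inconclusive at n = 339; it does NOT by itself certify R_5(7) > 339.

E[X] = 95915887062372/95367431640625 ≈ 1.00575; E[X] ≥ 1; first-moment method inconclusive here.


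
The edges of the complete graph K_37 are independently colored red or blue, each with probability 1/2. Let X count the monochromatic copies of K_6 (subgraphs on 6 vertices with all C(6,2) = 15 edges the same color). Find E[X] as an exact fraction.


Let X = Σ_S X_S over the C(37, 6) = 2324784 subsets S of size 6, where X_S = 1 if the K_6 on S is monochromatic.
For a fixed S, the K_6 on S has C(6, 2) = 15 edges. P[all 15 edges red] = (1/2)^15, and likewise for blue, so P[monochromatic] = 2·(1/2)^15 = 2^{1 − 15} = 1/16384.
Summing: E[X] = C(37, 6) · 2^{1 − 15} = 2324784 · 1/16384 = 145299/1024.
Numerically: E[X] ≈ 141.893555.

E[X] = C(37,6)·2^(1−C(6,2)) = 145299/1024 ≈ 141.893555.


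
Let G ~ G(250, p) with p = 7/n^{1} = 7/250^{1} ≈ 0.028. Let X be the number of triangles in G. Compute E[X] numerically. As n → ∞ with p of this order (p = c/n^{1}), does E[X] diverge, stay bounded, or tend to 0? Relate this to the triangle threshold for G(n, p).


Number of potential triangles: C(250, 3) = 2573000.
Each occurs with probability p³ ≈ (0.028)³ ≈ 2.19520000e-05.
By linearity: E[X] = C(250, 3)·p³ ≈ 2573000 · 2.19520000e-05 ≈ 56.482496.
Here α = 1, so p = 7/n is exactly at the triangle threshold p ~ 1/n. Asymptotically E[X] → c³/6 = 7³/6 = 343/6 ≈ 57.166667, a bounded constant. In this regime the triangle count is asymptotically Poisson(c³/6).

E[X] ≈ 56.482496; in regime p = Θ(1/n^{1}) E[X] stays bounded (at the triangle threshold p ~ 1/n).


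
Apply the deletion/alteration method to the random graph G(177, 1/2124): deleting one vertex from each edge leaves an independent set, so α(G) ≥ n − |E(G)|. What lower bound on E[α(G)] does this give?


E[|E(G)|] = C(177, 2)·p = 15576 · (1/2124) = 22/3.
E[α(G)] ≥ n − E[|E(G)|] = 177 − 22/3 = 509/3.
Numerically: ≈ 169.66667.
(This is only a lower bound; the true E[α(G)] may be larger.)

E[α(G)] ≥ 509/3 ≈ 169.66667.


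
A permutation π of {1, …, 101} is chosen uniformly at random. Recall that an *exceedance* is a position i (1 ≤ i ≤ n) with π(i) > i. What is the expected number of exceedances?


Write X = Σ_{i=1}^{101} X_i, where X_i = 1_{π(i) > i}.
For each fixed i, π(i) is uniform over {1, …, 101} (marginal of a uniform permutation), so P[π(i) > i] = (n − i)/n. Summing: Σ_{i=1}^{101} (n − i)/n = (0 + 1 + … + 100)/101 = 101(101 − 1)/(2·101) = (101 − 1)/2.
Hence E[X] = Σ_{i=1}^{101} (101 − i)/101 = 50 ≈ 50.000000.

E[X] = 50 = 50.000000.


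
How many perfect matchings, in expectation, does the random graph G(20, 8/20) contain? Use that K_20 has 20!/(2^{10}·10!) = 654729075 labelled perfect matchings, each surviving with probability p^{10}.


K_20 has 20!/(2^{10}·10!) = 654729075 labelled perfect matchings.
For each such perfect matching H, let X_H = 1 if all 10 edges of H are present in G. Then P[X_H = 1] = p^{10} = (2/5)^{10} = 1024/9765625.
Summing the indicators: E[X] = Σ_H E[X_H] = 654729075 · p^{10} = 654729075 · 1024/9765625 = 26817702912/390625.
Numerically: E[X] ≈ 68653.3.

E[X] = 654729075 · (2/5)^{10} = 26817702912/390625 ≈ 68653.3.


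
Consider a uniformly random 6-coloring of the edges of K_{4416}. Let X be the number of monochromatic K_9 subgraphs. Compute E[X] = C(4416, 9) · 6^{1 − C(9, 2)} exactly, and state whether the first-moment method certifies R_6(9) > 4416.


E[X] = C(4416, 9) · 6^{1 − 36} = 1745644609681318303205765440 · 6^{−35} = 1745644609681318303205765440/1719070799748422591028658176.
As a reduced fraction: E[X] = 27275697026270598487590085/26860481246069102984822784 ≈ 1.0155.
Is E[X] < 1? NO.
Since E[X] ≥ 1, the first-moment bound is inconclusive at n = 4416; it does NOT by itself certify R_6(9) > 4416.

E[X] = 27275697026270598487590085/26860481246069102984822784 ≈ 1.0155; E[X] ≥ 1; first-moment method inconclusive here.


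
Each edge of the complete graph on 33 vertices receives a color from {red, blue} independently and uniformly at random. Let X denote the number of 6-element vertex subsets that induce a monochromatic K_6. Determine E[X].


Let X = Σ_S X_S over the C(33, 6) = 1107568 subsets S of size 6, where X_S = 1 if the K_6 on S is monochromatic.
For a fixed S, the K_6 on S has C(6, 2) = 15 edges. P[all 15 edges red] = (1/2)^15, and likewise for blue, so P[monochromatic] = 2·(1/2)^15 = 2^{1 − 15} = 1/16384.
Summing: E[X] = C(33, 6) · 2^{1 − 15} = 1107568 · 1/16384 = 69223/1024.
Numerically: E[X] ≈ 67.601.

E[X] = C(33,6)·2^(1−C(6,2)) = 69223/1024 ≈ 67.601.


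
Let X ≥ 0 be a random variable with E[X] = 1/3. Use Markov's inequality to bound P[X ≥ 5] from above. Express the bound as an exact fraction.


μ = E[X] = 1/3, a = 5.
Markov: P[X ≥ 5] ≤ μ/a = (1/3)/5 = 1/15.
Numerically: ≈ 0.06667.
(Since a = 5 > μ = 0.33333, the bound 1/15 is < 1 and informative.)

P[X ≥ 5] ≤ 1/15 ≈ 0.06667.


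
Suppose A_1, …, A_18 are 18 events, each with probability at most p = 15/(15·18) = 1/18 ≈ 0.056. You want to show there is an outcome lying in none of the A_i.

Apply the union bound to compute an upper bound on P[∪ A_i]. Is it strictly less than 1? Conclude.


Union bound: P[∪_{i=1}^{18} A_i] ≤ Σ_i P[A_i] ≤ 18·p = 18·(1/18) = 1.
Numerically: 1 ≈ 1.000.
Is 1 < 1? NO.
Since the bound 1 is ≥ 1, the union bound is uninformative here; it does NOT by itself certify existence.

18·p = 1 ≈ 1.000; existence NOT certified by the union bound.


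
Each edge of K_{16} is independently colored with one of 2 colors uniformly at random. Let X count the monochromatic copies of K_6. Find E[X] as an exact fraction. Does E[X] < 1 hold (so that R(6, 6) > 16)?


E[X] = C(16, 6) · 2^{1 − 15} = 8008 · 2^{−14} = 8008/16384.
As a reduced fraction: E[X] = 1001/2048 ≈ 0.488770.
Is E[X] < 1? YES.
Since E[X] < 1, there exists a 2-coloring of K_{16} with no monochromatic K_6; hence R(6, 6) > 16.

E[X] = 1001/2048 ≈ 0.488770; E[X] < 1, so R(6, 6) > 16.


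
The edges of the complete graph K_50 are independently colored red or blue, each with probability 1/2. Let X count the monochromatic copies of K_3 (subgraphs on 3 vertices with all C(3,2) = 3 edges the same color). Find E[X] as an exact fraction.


Let X = Σ_S X_S over the C(50, 3) = 19600 subsets S of size 3, where X_S = 1 if the K_3 on S is monochromatic.
For a fixed S, the K_3 on S has C(3, 2) = 3 edges. P[all 3 edges red] = (1/2)^3, and likewise for blue, so P[monochromatic] = 2·(1/2)^3 = 2^{1 − 3} = 1/4.
Summing: E[X] = C(50, 3) · 2^{1 − 3} = 19600 · 1/4 = 4900.
Numerically: E[X] ≈ 4900.0000.

E[X] = C(50,3)·2^(1−C(3,2)) = 4900 ≈ 4900.0000.


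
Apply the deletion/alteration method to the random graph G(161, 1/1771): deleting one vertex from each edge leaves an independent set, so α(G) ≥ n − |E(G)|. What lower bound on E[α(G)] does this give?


E[|E(G)|] = C(161, 2)·p = 12880 · (1/1771) = 80/11.
E[α(G)] ≥ n − E[|E(G)|] = 161 − 80/11 = 1691/11.
Numerically: ≈ 153.72727.
(This is only a lower bound; the true E[α(G)] may be larger.)

E[α(G)] ≥ 1691/11 ≈ 153.72727.


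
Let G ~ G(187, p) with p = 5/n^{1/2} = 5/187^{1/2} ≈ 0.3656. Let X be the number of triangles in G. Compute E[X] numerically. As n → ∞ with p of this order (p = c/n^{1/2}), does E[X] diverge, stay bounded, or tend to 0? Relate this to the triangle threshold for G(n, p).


Number of potential triangles: C(187, 3) = 1072445.
Each occurs with probability p³ ≈ (0.3656)³ ≈ 4.888185e-02.
By linearity: E[X] = C(187, 3)·p³ ≈ 1072445 · 4.888185e-02 ≈ 52423.0919.
Since α = 1/2 < 1, p = c/n^{1/2} ≫ 1/n is above the triangle threshold p ~ 1/n. Asymptotically E[X] ~ (c³/6)·n^{3(1−α)} = (5³/6)·n^{1.5} → ∞; triangles are abundant w.h.p.

E[X] ≈ 52423.0919; in regime p = Θ(1/n^{1/2}) E[X] diverges (above the triangle threshold p ~ 1/n).


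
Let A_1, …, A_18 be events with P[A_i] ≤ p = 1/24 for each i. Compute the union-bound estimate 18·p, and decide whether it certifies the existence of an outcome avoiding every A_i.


Union bound: P[∪_{i=1}^{18} A_i] ≤ Σ_i P[A_i] ≤ 18·p = 18·(1/24) = 3/4.
Numerically: 3/4 ≈ 0.7500000.
Is 3/4 < 1? YES.
Since P[∪ A_i] ≤ 3/4 < 1, the complement has P[∩ A_i^c] ≥ 1 − 3/4 = 1/4 > 0, so some outcome avoids every A_i.

18·p = 3/4 ≈ 0.7500000; existence CERTIFIED by the union bound.


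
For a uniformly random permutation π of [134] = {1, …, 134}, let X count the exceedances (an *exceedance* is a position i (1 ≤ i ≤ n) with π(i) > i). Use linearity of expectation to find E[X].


Write X = Σ_{i=1}^{134} X_i, where X_i = 1_{π(i) > i}.
For each fixed i, π(i) is uniform over {1, …, 134} (marginal of a uniform permutation), so P[π(i) > i] = (n − i)/n. Summing: Σ_{i=1}^{134} (n − i)/n = (0 + 1 + … + 133)/134 = 134(134 − 1)/(2·134) = (134 − 1)/2.
Hence E[X] = Σ_{i=1}^{134} (134 − i)/134 = 133/2 ≈ 66.500000.

E[X] = 133/2 = 66.500000.


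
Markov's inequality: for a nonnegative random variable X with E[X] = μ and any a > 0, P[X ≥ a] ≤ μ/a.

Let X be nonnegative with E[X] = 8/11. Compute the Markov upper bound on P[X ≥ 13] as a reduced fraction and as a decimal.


μ = E[X] = 8/11, a = 13.
Markov: P[X ≥ 13] ≤ μ/a = (8/11)/13 = 8/143.
Numerically: ≈ 0.05594.
(Since a = 13 > μ = 0.72727, the bound 8/143 is < 1 and informative.)

P[X ≥ 13] ≤ 8/143 ≈ 0.05594.


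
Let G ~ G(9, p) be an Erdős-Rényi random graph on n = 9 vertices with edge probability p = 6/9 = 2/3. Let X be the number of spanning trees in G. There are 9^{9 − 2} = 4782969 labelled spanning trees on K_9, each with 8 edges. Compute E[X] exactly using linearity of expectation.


K_9 has 9^{9 − 2} = 4782969 labelled spanning trees.
For each such spanning tree H, let X_H = 1 if all 8 edges of H are present in G. Then P[X_H = 1] = p^{8} = (2/3)^{8} = 256/6561.
Summing the indicators: E[X] = Σ_H E[X_H] = 4782969 · p^{8} = 4782969 · 256/6561 = 186624.
Numerically: E[X] ≈ 1.866e+05.

E[X] = 4782969 · (2/3)^{8} = 186624 ≈ 1.866e+05.


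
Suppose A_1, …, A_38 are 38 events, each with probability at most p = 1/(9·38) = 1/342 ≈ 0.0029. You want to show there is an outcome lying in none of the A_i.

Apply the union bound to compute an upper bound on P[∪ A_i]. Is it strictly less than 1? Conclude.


Union bound: P[∪_{i=1}^{38} A_i] ≤ Σ_i P[A_i] ≤ 38·p = 38·(1/342) = 1/9.
Numerically: 1/9 ≈ 0.1111.
Is 1/9 < 1? YES.
Since P[∪ A_i] ≤ 1/9 < 1, the complement has P[∩ A_i^c] ≥ 1 − 1/9 = 8/9 > 0, so some outcome avoids every A_i.

38·p = 1/9 ≈ 0.1111; existence CERTIFIED by the union bound.


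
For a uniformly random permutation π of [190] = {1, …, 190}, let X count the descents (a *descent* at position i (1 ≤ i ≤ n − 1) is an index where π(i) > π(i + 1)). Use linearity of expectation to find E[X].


Write X = Σ X_I over i = 1, …, 189, with X_I the indicator of one descent.
There are 189 indicators.
For each fixed i, the pair (π(i), π(i+1)) is a uniformly random ordered pair of distinct values from {1, …, 190}; by symmetry P[π(i) > π(i+1)] = 1/2.
By linearity: E[X] = 189 · (1/2) = (190 − 1) · (1/2) = 189/2 ≈ 94.500000.

E[X] = 189/2 = 94.500000.


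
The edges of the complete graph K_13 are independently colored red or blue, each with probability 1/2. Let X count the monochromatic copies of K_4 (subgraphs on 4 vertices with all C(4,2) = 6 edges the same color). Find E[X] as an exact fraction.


Let X = Σ_S X_S over the C(13, 4) = 715 subsets S of size 4, where X_S = 1 if the K_4 on S is monochromatic.
For a fixed S, the K_4 on S has C(4, 2) = 6 edges. P[all 6 edges red] = (1/2)^6, and likewise for blue, so P[monochromatic] = 2·(1/2)^6 = 2^{1 − 6} = 1/32.
Summing: E[X] = C(13, 4) · 2^{1 − 6} = 715 · 1/32 = 715/32.
Numerically: E[X] ≈ 22.343750.

E[X] = C(13,4)·2^(1−C(4,2)) = 715/32 ≈ 22.343750.


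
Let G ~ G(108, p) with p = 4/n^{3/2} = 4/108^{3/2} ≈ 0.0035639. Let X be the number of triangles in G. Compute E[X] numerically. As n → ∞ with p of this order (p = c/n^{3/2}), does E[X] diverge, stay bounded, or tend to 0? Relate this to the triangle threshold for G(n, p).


Number of potential triangles: C(108, 3) = 204156.
Each occurs with probability p³ ≈ (0.0035639)³ ≈ 4.5266100e-08.
By linearity: E[X] = C(108, 3)·p³ ≈ 204156 · 4.5266100e-08 ≈ 0.00924.
Since α = 3/2 > 1, p = c/n^{3/2} = o(1/n) is below the triangle threshold p ~ 1/n. Asymptotically E[X] ~ (c³/6)·n^{3(1−α)} = (4³/6)·n^{-1.5} → 0, so by Markov's inequality G has no triangles w.h.p.

E[X] ≈ 0.00924; in regime p = Θ(1/n^{3/2}) E[X] tends to 0 (below the triangle threshold p ~ 1/n).


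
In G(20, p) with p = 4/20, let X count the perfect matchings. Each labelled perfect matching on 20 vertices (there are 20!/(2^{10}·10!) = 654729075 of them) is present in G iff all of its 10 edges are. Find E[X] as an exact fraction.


K_20 has 20!/(2^{10}·10!) = 654729075 labelled perfect matchings.
For each such perfect matching H, let X_H = 1 if all 10 edges of H are present in G. Then P[X_H = 1] = p^{10} = (1/5)^{10} = 1/9765625.
Summing the indicators: E[X] = Σ_H E[X_H] = 654729075 · p^{10} = 654729075 · 1/9765625 = 26189163/390625.
Numerically: E[X] ≈ 67.0443.

E[X] = 654729075 · (1/5)^{10} = 26189163/390625 ≈ 67.0443.


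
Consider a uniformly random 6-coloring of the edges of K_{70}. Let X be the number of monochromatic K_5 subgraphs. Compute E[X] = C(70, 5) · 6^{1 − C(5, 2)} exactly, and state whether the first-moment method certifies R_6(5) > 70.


E[X] = C(70, 5) · 6^{1 − 10} = 12103014 · 6^{−9} = 12103014/10077696.
As a reduced fraction: E[X] = 2017169/1679616 ≈ 1.20097.
Is E[X] < 1? NO.
Since E[X] ≥ 1, the first-moment bound is inconclusive at n = 70; it does NOT by itself certify R_6(5) > 70.

E[X] = 2017169/1679616 ≈ 1.20097; E[X] ≥ 1; first-moment method inconclusive here.


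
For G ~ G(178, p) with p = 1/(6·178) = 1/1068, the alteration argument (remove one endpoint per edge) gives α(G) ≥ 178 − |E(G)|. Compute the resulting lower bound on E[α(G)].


E[|E(G)|] = C(178, 2)·p = 15753 · (1/1068) = 59/4.
E[α(G)] ≥ n − E[|E(G)|] = 178 − 59/4 = 653/4.
Numerically: ≈ 163.250000.
(This is only a lower bound; the true E[α(G)] may be larger.)

E[α(G)] ≥ 653/4 ≈ 163.250000.


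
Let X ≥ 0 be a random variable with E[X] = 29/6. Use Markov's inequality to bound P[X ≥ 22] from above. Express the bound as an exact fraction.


μ = E[X] = 29/6, a = 22.
Markov: P[X ≥ 22] ≤ μ/a = (29/6)/22 = 29/132.
Numerically: ≈ 0.21970.
(Since a = 22 > μ = 4.83333, the bound 29/132 is < 1 and informative.)

P[X ≥ 22] ≤ 29/132 ≈ 0.21970.


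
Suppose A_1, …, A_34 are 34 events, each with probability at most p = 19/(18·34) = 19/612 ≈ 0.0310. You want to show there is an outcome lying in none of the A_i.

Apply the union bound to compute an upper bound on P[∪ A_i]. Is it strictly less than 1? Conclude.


Union bound: P[∪_{i=1}^{34} A_i] ≤ Σ_i P[A_i] ≤ 34·p = 34·(19/612) = 19/18.
Numerically: 19/18 ≈ 1.0556.
Is 19/18 < 1? NO.
Since the bound 19/18 is ≥ 1, the union bound is uninformative here; it does NOT by itself certify existence.

34·p = 19/18 ≈ 1.0556; existence NOT certified by the union bound.


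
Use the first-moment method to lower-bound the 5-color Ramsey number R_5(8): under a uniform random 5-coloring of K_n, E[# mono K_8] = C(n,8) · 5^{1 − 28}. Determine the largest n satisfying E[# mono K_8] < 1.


We need C(n, 8) · 5^{1 − 28} < 1, i.e. C(n, 8) < 5^{28 − 1} = 7450580596923828125.
Check values of n near the boundary:
  n = 858: C(858, 8) = 7049584530256467771; 7049584530256467771 < 7450580596923828125? YES
  n = 859: C(859, 8) = 7115855595170747139; 7115855595170747139 < 7450580596923828125? YES
  n = 860: C(860, 8) = 7182671140665308145; 7182671140665308145 < 7450580596923828125? YES
  n = 861: C(861, 8) = 7250034996615275865; 7250034996615275865 < 7450580596923828125? YES
  n = 862: C(862, 8) = 7317951015318931845; 7317951015318931845 < 7450580596923828125? YES
  n = 863: C(863, 8) = 7386423071602617757; 7386423071602617757 < 7450580596923828125? YES
  n = 864: C(864, 8) = 7455455062926006708; 7455455062926006708 < 7450580596923828125? NO
The largest n with C(n, 8) < 7450580596923828125 is n = 863 (where E[X] = 7386423071602617757/7450580596923828125 ≈ 0.9913889). Hence R_5(8) > 863, i.e. R_5(8) ≥ 864.

Largest n = 863; hence R_5(8) > 863.
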